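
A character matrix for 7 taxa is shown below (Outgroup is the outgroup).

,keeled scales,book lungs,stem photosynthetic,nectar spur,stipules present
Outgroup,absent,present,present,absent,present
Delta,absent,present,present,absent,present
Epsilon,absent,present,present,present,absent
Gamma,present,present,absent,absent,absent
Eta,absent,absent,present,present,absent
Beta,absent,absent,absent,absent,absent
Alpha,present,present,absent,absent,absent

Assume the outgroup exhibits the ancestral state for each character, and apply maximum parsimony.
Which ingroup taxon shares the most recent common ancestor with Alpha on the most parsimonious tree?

Character polarity is set by the outgroup: the derived state is whichever differs from the outgroup's state, so for book lungs, stem photosynthetic, stipules present the derived state is 'absent', and for the remaining characters it is 'present'.
keeled scales (derived state 'present') is shared by Alpha and Gamma — a synapomorphy uniting that clade.
book lungs groups Beta and Eta, which is incompatible with the clades supported by the remaining characters; treating it as convergent (homoplasy) costs fewer steps than any alternative tree.
stem photosynthetic: derived state 'absent' in Alpha, Beta, and Gamma only — synapomorphy for {Alpha, Beta, Gamma}.
Only Epsilon and Eta show the derived state 'present' for nectar spur, supporting them as a clade.
stipules present: derived state 'absent' in Alpha, Beta, Epsilon, Eta, and Gamma only — synapomorphy for {Alpha, Beta, Epsilon, Eta, Gamma}.
Most parsimonious ingroup topology: (Delta,((Epsilon,Eta),((Gamma,Alpha),Beta))).
Alpha and Gamma form a cherry on this tree, so they are sister taxa.

Gamma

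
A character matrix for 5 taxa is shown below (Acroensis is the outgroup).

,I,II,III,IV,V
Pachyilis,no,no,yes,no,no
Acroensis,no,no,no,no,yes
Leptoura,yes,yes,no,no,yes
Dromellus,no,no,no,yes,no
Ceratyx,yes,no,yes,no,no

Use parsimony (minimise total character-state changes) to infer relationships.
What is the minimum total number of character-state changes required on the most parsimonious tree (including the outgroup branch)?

6

Character polarity is set by the outgroup: the derived state is whichever differs from the outgroup's state, so for V the derived state is 'no', and for the remaining characters it is 'yes'.
I groups Ceratyx and Leptoura, which is incompatible with the clades supported by the remaining characters; treating it as convergent (homoplasy) costs fewer steps than any alternative tree.
II: derived state 'yes' in Leptoura only — an autapomorphy, so it tells us nothing about relationships among taxa.
Only Ceratyx and Pachyilis show the derived state 'yes' for III, supporting them as a clade.
IV (derived state 'yes') is unique to Dromellus (autapomorphy; uninformative for grouping).
Only Ceratyx, Dromellus, and Pachyilis show the derived state 'no' for V, supporting them as a clade.
Most parsimonious ingroup topology: (Leptoura,(Dromellus,(Ceratyx,Pachyilis))).
Changes per character on this tree: I: 2; II: 1; III: 1; IV: 1; V: 1.
Total = 6.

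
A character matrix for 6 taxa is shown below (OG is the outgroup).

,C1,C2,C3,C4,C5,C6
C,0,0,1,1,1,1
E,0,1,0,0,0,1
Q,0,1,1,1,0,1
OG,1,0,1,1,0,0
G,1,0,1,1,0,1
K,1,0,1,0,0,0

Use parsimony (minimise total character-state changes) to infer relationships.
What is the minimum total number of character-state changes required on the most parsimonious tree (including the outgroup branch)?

7

Character polarity is set by the outgroup: the derived state is whichever differs from the outgroup's state, so for C1, C3, C4 the derived state is '0', and for the remaining characters it is '1'.
C1: derived state '0' in C, E, and Q only — synapomorphy for {C, E, Q}.
C2: derived state '1' in E and Q only — synapomorphy for {E, Q}.
C3: derived state '0' in E only — an autapomorphy, so it tells us nothing about relationships among taxa.
C4 groups E and K, which is incompatible with the clades supported by the remaining characters; treating it as convergent (homoplasy) costs fewer steps than any alternative tree.
C5 (derived state '1') is unique to C (autapomorphy; uninformative for grouping).
C6 (derived state '1') is shared by C, E, G, and Q — a synapomorphy uniting that clade.
Most parsimonious ingroup topology: ((((Q,E),C),G),K).
Changes per character on this tree: C1: 1; C2: 1; C3: 1; C4: 2; C5: 1; C6: 1.
Total = 7.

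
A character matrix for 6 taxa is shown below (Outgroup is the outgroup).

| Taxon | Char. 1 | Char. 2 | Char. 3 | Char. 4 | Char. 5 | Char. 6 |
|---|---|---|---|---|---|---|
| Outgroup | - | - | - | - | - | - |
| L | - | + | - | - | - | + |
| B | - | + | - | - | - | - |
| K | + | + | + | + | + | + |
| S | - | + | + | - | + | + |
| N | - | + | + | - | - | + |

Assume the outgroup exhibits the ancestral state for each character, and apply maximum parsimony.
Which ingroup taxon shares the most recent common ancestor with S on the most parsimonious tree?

The outgroup has state '-' for every character, so '+' is the derived state throughout.
Char. 1: derived state '+' in K only — an autapomorphy, so it tells us nothing about relationships among taxa.
All ingroup taxa share the derived state '+' for Char. 2; it defines the ingroup but does not resolve relationships within it.
Only K, N, and S show the derived state '+' for Char. 3, supporting them as a clade.
Char. 4: derived state '+' in K only — an autapomorphy, so it tells us nothing about relationships among taxa.
Char. 5 (derived state '+') is shared by K and S — a synapomorphy uniting that clade.
Char. 6: derived state '+' in K, L, N, and S only — synapomorphy for {K, L, N, S}.
Most parsimonious ingroup topology: ((L,((K,S),N)),B).
S and K form a cherry on this tree, so they are sister taxa.

K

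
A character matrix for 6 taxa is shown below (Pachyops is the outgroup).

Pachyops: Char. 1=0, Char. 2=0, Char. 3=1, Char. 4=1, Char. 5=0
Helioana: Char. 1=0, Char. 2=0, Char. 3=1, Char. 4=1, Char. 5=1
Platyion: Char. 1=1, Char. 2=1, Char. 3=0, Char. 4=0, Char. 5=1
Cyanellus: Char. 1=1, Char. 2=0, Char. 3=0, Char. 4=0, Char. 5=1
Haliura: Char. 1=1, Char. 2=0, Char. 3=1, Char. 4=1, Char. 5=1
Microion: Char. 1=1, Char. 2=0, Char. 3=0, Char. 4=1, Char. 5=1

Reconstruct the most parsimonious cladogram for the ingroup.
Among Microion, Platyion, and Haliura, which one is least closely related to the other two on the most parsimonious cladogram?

Character polarity is set by the outgroup: the derived state is whichever differs from the outgroup's state, so for Char. 3, Char. 4 the derived state is '0', and for the remaining characters it is '1'.
Char. 1: derived state '1' in Cyanellus, Haliura, Microion, and Platyion only — synapomorphy for {Cyanellus, Haliura, Microion, Platyion}.
Char. 2 (derived state '1') is unique to Platyion (autapomorphy; uninformative for grouping).
Only Cyanellus, Microion, and Platyion show the derived state '0' for Char. 3, supporting them as a clade.
Char. 4: derived state '0' in Cyanellus and Platyion only — synapomorphy for {Cyanellus, Platyion}.
All ingroup taxa share the derived state '1' for Char. 5; it defines the ingroup but does not resolve relationships within it.
Most parsimonious ingroup topology: (Helioana,(((Platyion,Cyanellus),Microion),Haliura)).
Microion and Platyion share a more recent common ancestor with each other than either does with Haliura, so Haliura is the least closely related of the three.

Haliura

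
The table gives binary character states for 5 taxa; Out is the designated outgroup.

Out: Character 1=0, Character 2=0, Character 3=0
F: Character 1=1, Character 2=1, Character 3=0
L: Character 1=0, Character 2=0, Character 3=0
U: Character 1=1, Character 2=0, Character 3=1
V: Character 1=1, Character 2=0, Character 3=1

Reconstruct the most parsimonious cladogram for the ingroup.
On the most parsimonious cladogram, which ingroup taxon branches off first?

The outgroup has state '0' for every character, so '1' is the derived state throughout.
Character 1 (derived state '1') is shared by F, U, and V — a synapomorphy uniting that clade.
Character 2: derived state '1' in F only — an autapomorphy, so it tells us nothing about relationships among taxa.
Only U and V show the derived state '1' for Character 3, supporting them as a clade.
Most parsimonious ingroup topology: ((F,(U,V)),L).
L is sister to the clade containing all other ingroup taxa, so it is the earliest-diverging (most basal) ingroup lineage.

L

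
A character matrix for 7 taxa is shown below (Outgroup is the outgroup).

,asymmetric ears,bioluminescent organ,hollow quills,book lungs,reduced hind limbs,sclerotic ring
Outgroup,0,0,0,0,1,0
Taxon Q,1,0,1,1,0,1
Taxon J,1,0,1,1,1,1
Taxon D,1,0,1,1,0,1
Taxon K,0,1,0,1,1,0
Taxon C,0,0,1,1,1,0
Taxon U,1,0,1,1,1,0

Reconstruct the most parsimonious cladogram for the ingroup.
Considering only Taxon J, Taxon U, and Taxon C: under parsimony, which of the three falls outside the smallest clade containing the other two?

Taxon C

Character polarity is set by the outgroup: the derived state is whichever differs from the outgroup's state, so for reduced hind limbs the derived state is '0', and for the remaining characters it is '1'.
Only Taxon D, Taxon J, Taxon Q, and Taxon U show the derived state '1' for asymmetric ears, supporting them as a clade.
bioluminescent organ (derived state '1') is unique to Taxon K (autapomorphy; uninformative for grouping).
hollow quills: derived state '1' in Taxon C, Taxon D, Taxon J, Taxon Q, and Taxon U only — synapomorphy for {Taxon C, Taxon D, Taxon J, Taxon Q, Taxon U}.
book lungs (derived state '1') is shared by all ingroup taxa — unites the whole ingroup.
Only Taxon D and Taxon Q show the derived state '0' for reduced hind limbs, supporting them as a clade.
sclerotic ring (derived state '1') is shared by Taxon D, Taxon J, and Taxon Q — a synapomorphy uniting that clade.
Most parsimonious ingroup topology: (((((Taxon Q,Taxon D),Taxon J),Taxon U),Taxon C),Taxon K).
Taxon U and Taxon J share a more recent common ancestor with each other than either does with Taxon C, so Taxon C is the least closely related of the three.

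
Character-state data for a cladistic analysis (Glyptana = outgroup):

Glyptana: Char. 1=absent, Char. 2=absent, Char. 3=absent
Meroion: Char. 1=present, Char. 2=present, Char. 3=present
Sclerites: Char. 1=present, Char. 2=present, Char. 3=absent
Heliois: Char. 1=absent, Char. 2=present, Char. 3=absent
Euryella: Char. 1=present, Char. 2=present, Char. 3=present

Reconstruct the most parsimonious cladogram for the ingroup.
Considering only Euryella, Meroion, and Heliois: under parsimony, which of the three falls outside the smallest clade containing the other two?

Heliois

The outgroup has state 'absent' for every character, so 'present' is the derived state throughout.
Only Euryella, Meroion, and Sclerites show the derived state 'present' for Char. 1, supporting them as a clade.
Char. 2 (derived state 'present') is shared by all ingroup taxa — unites the whole ingroup.
Char. 3: derived state 'present' in Euryella and Meroion only — synapomorphy for {Euryella, Meroion}.
Most parsimonious ingroup topology: (((Meroion,Euryella),Sclerites),Heliois).
Euryella and Meroion share a more recent common ancestor with each other than either does with Heliois, so Heliois is the least closely related of the three.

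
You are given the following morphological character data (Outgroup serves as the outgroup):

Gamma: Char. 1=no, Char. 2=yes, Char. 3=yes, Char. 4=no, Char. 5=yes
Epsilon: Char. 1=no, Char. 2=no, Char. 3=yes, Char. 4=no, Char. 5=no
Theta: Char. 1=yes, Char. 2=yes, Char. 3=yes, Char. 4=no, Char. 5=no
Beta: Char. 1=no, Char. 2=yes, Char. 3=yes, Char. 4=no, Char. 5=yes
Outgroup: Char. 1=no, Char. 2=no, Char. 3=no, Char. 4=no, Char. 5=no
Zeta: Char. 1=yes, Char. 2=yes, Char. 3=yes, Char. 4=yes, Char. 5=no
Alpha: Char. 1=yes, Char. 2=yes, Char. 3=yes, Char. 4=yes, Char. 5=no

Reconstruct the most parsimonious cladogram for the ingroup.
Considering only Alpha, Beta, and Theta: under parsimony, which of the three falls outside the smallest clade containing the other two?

Beta

The outgroup has state 'no' for every character, so 'yes' is the derived state throughout.
Char. 1 (derived state 'yes') is shared by Alpha, Theta, and Zeta — a synapomorphy uniting that clade.
Char. 2: derived state 'yes' in Alpha, Beta, Gamma, Theta, and Zeta only — synapomorphy for {Alpha, Beta, Gamma, Theta, Zeta}.
All ingroup taxa share the derived state 'yes' for Char. 3; it defines the ingroup but does not resolve relationships within it.
Only Alpha and Zeta show the derived state 'yes' for Char. 4, supporting them as a clade.
Only Beta and Gamma show the derived state 'yes' for Char. 5, supporting them as a clade.
Most parsimonious ingroup topology: (((Beta,Gamma),((Alpha,Zeta),Theta)),Epsilon).
Theta and Alpha share a more recent common ancestor with each other than either does with Beta, so Beta is the least closely related of the three.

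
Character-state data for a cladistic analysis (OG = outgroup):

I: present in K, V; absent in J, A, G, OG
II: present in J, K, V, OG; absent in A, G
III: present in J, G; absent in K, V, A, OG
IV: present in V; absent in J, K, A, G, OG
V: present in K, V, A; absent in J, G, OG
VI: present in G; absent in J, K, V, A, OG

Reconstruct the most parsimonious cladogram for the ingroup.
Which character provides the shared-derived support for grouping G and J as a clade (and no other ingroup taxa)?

III

Character polarity is set by the outgroup: the derived state is whichever differs from the outgroup's state, so for II the derived state is 'absent', and for the remaining characters it is 'present'.
I: derived state 'present' in K and V only — synapomorphy for {K, V}.
II (state 'absent') occurs in A and G but conflicts with the nesting implied by the other characters — most parsimoniously interpreted as homoplasy.
III: derived state 'present' in G and J only — synapomorphy for {G, J}.
IV: derived state 'present' in V only — an autapomorphy, so it tells us nothing about relationships among taxa.
V (derived state 'present') is shared by A, K, and V — a synapomorphy uniting that clade.
VI: derived state 'present' in G only — an autapomorphy, so it tells us nothing about relationships among taxa.
Most parsimonious ingroup topology: (((K,V),A),(J,G)).
The clade {G, J} is supported by III: its derived state 'present' occurs in exactly those taxa and in no other taxon (including the outgroup).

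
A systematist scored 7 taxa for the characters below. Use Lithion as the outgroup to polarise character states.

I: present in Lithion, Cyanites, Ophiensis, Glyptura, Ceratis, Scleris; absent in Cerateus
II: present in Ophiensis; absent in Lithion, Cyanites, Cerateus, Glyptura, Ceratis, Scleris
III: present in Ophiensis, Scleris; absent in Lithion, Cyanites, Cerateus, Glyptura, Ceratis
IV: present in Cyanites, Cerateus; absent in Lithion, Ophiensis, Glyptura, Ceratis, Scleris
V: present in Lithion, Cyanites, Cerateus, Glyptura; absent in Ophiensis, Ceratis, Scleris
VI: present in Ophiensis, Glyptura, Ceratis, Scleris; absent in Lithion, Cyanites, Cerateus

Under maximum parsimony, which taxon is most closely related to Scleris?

Ophiensis

Character polarity is set by the outgroup: the derived state is whichever differs from the outgroup's state, so for I, V the derived state is 'absent', and for the remaining characters it is 'present'.
I: derived state 'absent' in Cerateus only — an autapomorphy, so it tells us nothing about relationships among taxa.
II: derived state 'present' in Ophiensis only — an autapomorphy, so it tells us nothing about relationships among taxa.
Only Ophiensis and Scleris show the derived state 'present' for III, supporting them as a clade.
Only Cerateus and Cyanites show the derived state 'present' for IV, supporting them as a clade.
V: derived state 'absent' in Ceratis, Ophiensis, and Scleris only — synapomorphy for {Ceratis, Ophiensis, Scleris}.
VI (derived state 'present') is shared by Ceratis, Glyptura, Ophiensis, and Scleris — a synapomorphy uniting that clade.
Most parsimonious ingroup topology: ((Cyanites,Cerateus),(((Ophiensis,Scleris),Ceratis),Glyptura)).
Scleris and Ophiensis form a cherry on this tree, so they are sister taxa.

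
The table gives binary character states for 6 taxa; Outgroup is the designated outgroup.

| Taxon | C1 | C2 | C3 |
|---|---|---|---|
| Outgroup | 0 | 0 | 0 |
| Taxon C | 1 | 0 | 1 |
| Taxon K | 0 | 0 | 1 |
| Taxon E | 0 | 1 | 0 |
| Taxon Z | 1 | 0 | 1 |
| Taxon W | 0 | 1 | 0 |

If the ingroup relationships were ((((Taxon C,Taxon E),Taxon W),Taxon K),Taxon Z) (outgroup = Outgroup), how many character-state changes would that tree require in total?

Map each character onto ((((Taxon C,Taxon E),Taxon W),Taxon K),Taxon Z) (rooted by Outgroup) and count the minimum state changes it requires (Fitch parsimony):
C1: 2; C2: 2; C3: 3.
Total tree length = 7.

7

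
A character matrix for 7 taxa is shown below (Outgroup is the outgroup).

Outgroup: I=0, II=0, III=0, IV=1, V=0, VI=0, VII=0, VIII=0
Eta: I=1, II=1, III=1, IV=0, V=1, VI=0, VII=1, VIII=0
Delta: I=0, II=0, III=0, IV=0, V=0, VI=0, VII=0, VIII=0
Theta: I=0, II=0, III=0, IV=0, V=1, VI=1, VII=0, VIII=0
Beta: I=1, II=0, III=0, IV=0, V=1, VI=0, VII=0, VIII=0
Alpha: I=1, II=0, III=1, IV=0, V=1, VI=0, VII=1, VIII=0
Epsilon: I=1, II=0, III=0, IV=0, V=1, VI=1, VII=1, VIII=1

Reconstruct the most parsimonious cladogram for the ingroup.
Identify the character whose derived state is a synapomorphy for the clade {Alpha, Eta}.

Character polarity is set by the outgroup: the derived state is whichever differs from the outgroup's state, so for IV the derived state is '0', and for the remaining characters it is '1'.
I (derived state '1') is shared by Alpha, Beta, Epsilon, and Eta — a synapomorphy uniting that clade.
II (derived state '1') is unique to Eta (autapomorphy; uninformative for grouping).
Only Alpha and Eta show the derived state '1' for III, supporting them as a clade.
All ingroup taxa share the derived state '0' for IV; it defines the ingroup but does not resolve relationships within it.
V (derived state '1') is shared by Alpha, Beta, Epsilon, Eta, and Theta — a synapomorphy uniting that clade.
VI groups Epsilon and Theta, which is incompatible with the clades supported by the remaining characters; treating it as convergent (homoplasy) costs fewer steps than any alternative tree.
VII: derived state '1' in Alpha, Epsilon, and Eta only — synapomorphy for {Alpha, Epsilon, Eta}.
VIII (derived state '1') is unique to Epsilon (autapomorphy; uninformative for grouping).
Most parsimonious ingroup topology: (((((Eta,Alpha),Epsilon),Beta),Theta),Delta).
The clade {Alpha, Eta} is supported by III: its derived state '1' occurs in exactly those taxa and in no other taxon (including the outgroup).

III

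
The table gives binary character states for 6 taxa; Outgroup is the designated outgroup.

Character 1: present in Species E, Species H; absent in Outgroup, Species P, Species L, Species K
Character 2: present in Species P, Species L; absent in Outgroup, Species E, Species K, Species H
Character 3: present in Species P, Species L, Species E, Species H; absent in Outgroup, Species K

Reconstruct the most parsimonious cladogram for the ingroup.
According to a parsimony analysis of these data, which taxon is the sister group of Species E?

The outgroup has state 'absent' for every character, so 'present' is the derived state throughout.
Character 1: derived state 'present' in Species E and Species H only — synapomorphy for {Species E, Species H}.
Only Species L and Species P show the derived state 'present' for Character 2, supporting them as a clade.
Character 3 (derived state 'present') is shared by Species E, Species H, Species L, and Species P — a synapomorphy uniting that clade.
Most parsimonious ingroup topology: (((Species P,Species L),(Species E,Species H)),Species K).
Species E and Species H form a cherry on this tree, so they are sister taxa.

Species H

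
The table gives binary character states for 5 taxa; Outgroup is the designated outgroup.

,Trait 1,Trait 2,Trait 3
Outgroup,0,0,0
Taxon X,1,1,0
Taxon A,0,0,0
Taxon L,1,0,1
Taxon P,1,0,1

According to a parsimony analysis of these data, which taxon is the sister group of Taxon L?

Taxon P

The outgroup has state '0' for every character, so '1' is the derived state throughout.
Trait 1: derived state '1' in Taxon L, Taxon P, and Taxon X only — synapomorphy for {Taxon L, Taxon P, Taxon X}.
Trait 2: derived state '1' in Taxon X only — an autapomorphy, so it tells us nothing about relationships among taxa.
Only Taxon L and Taxon P show the derived state '1' for Trait 3, supporting them as a clade.
Most parsimonious ingroup topology: ((Taxon X,(Taxon L,Taxon P)),Taxon A).
Taxon L and Taxon P form a cherry on this tree, so they are sister taxa.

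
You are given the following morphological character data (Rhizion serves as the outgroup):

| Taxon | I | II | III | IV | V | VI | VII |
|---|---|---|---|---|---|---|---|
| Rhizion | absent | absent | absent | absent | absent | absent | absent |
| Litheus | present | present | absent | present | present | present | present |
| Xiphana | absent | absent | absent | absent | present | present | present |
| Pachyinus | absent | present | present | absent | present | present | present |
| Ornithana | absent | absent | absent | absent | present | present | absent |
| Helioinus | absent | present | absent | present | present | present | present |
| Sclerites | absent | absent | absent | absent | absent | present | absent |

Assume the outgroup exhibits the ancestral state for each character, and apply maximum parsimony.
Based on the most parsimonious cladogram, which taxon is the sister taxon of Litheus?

The outgroup has state 'absent' for every character, so 'present' is the derived state throughout.
I: derived state 'present' in Litheus only — an autapomorphy, so it tells us nothing about relationships among taxa.
Only Helioinus, Litheus, and Pachyinus show the derived state 'present' for II, supporting them as a clade.
III (derived state 'present') is unique to Pachyinus (autapomorphy; uninformative for grouping).
IV (derived state 'present') is shared by Helioinus and Litheus — a synapomorphy uniting that clade.
V (derived state 'present') is shared by Helioinus, Litheus, Ornithana, Pachyinus, and Xiphana — a synapomorphy uniting that clade.
All ingroup taxa share the derived state 'present' for VI; it defines the ingroup but does not resolve relationships within it.
Only Helioinus, Litheus, Pachyinus, and Xiphana show the derived state 'present' for VII, supporting them as a clade.
Most parsimonious ingroup topology: (((((Litheus,Helioinus),Pachyinus),Xiphana),Ornithana),Sclerites).
Litheus and Helioinus form a cherry on this tree, so they are sister taxa.

Helioinus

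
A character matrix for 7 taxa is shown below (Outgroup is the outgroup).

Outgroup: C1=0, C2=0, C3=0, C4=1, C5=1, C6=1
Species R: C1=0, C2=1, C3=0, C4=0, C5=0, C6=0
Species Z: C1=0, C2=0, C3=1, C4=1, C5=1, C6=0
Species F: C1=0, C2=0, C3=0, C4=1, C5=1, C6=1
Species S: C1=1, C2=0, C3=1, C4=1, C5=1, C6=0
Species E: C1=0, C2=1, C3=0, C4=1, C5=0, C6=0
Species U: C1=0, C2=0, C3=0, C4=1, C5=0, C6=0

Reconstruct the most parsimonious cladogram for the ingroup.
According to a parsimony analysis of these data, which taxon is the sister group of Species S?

Species Z

Character polarity is set by the outgroup: the derived state is whichever differs from the outgroup's state, so for C4, C5, C6 the derived state is '0', and for the remaining characters it is '1'.
C1: derived state '1' in Species S only — an autapomorphy, so it tells us nothing about relationships among taxa.
C2 (derived state '1') is shared by Species E and Species R — a synapomorphy uniting that clade.
C3: derived state '1' in Species S and Species Z only — synapomorphy for {Species S, Species Z}.
C4: derived state '0' in Species R only — an autapomorphy, so it tells us nothing about relationships among taxa.
Only Species E, Species R, and Species U show the derived state '0' for C5, supporting them as a clade.
Only Species E, Species R, Species S, Species U, and Species Z show the derived state '0' for C6, supporting them as a clade.
Most parsimonious ingroup topology: ((((Species R,Species E),Species U),(Species Z,Species S)),Species F).
Species S and Species Z form a cherry on this tree, so they are sister taxa.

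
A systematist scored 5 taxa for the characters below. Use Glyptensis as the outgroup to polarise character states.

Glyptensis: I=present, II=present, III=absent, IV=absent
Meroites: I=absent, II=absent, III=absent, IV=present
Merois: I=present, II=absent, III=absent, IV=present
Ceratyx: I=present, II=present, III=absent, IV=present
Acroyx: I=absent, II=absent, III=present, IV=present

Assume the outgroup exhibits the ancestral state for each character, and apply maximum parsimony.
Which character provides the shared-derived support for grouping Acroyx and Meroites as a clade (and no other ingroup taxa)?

I

Character polarity is set by the outgroup: the derived state is whichever differs from the outgroup's state, so for I, II the derived state is 'absent', and for the remaining characters it is 'present'.
I: derived state 'absent' in Acroyx and Meroites only — synapomorphy for {Acroyx, Meroites}.
II (derived state 'absent') is shared by Acroyx, Merois, and Meroites — a synapomorphy uniting that clade.
III: derived state 'present' in Acroyx only — an autapomorphy, so it tells us nothing about relationships among taxa.
IV (derived state 'present') is shared by all ingroup taxa — unites the whole ingroup.
Most parsimonious ingroup topology: (((Meroites,Acroyx),Merois),Ceratyx).
The clade {Acroyx, Meroites} is supported by I: its derived state 'absent' occurs in exactly those taxa and in no other taxon (including the outgroup).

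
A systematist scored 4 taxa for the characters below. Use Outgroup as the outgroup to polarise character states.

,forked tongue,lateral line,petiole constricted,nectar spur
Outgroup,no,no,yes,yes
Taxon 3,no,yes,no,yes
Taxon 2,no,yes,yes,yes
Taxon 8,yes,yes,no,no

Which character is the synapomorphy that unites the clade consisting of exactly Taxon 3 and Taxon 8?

Character polarity is set by the outgroup: the derived state is whichever differs from the outgroup's state, so for petiole constricted, nectar spur the derived state is 'no', and for the remaining characters it is 'yes'.
forked tongue: derived state 'yes' in Taxon 8 only — an autapomorphy, so it tells us nothing about relationships among taxa.
All ingroup taxa share the derived state 'yes' for lateral line; it defines the ingroup but does not resolve relationships within it.
petiole constricted (derived state 'no') is shared by Taxon 3 and Taxon 8 — a synapomorphy uniting that clade.
nectar spur (derived state 'no') is unique to Taxon 8 (autapomorphy; uninformative for grouping).
Most parsimonious ingroup topology: ((Taxon 3,Taxon 8),Taxon 2).
The clade {Taxon 3, Taxon 8} is supported by petiole constricted: its derived state 'no' occurs in exactly those taxa and in no other taxon (including the outgroup).

petiole constricted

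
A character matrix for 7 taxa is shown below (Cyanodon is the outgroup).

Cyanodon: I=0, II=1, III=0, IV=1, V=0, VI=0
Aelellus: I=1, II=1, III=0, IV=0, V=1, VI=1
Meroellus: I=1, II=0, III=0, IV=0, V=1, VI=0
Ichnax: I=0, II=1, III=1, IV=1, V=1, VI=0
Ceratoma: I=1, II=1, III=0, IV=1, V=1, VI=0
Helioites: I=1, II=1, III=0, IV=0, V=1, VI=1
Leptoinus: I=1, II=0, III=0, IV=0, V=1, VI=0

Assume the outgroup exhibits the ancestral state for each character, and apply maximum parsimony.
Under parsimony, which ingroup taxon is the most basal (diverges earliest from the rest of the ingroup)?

Character polarity is set by the outgroup: the derived state is whichever differs from the outgroup's state, so for II, IV the derived state is '0', and for the remaining characters it is '1'.
Only Aelellus, Ceratoma, Helioites, Leptoinus, and Meroellus show the derived state '1' for I, supporting them as a clade.
II (derived state '0') is shared by Leptoinus and Meroellus — a synapomorphy uniting that clade.
III: derived state '1' in Ichnax only — an autapomorphy, so it tells us nothing about relationships among taxa.
Only Aelellus, Helioites, Leptoinus, and Meroellus show the derived state '0' for IV, supporting them as a clade.
V (derived state '1') is shared by all ingroup taxa — unites the whole ingroup.
VI (derived state '1') is shared by Aelellus and Helioites — a synapomorphy uniting that clade.
Most parsimonious ingroup topology: ((((Aelellus,Helioites),(Meroellus,Leptoinus)),Ceratoma),Ichnax).
Ichnax is sister to the clade containing all other ingroup taxa, so it is the earliest-diverging (most basal) ingroup lineage.

Ichnax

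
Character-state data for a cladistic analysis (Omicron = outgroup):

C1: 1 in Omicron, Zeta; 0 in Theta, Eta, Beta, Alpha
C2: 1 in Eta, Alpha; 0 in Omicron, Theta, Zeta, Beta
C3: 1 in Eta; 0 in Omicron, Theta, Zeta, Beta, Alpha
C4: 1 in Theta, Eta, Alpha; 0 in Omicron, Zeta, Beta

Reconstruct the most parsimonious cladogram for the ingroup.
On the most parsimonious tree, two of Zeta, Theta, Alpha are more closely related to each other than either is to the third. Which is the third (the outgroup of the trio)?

Character polarity is set by the outgroup: the derived state is whichever differs from the outgroup's state, so for C1 the derived state is '0', and for the remaining characters it is '1'.
Only Alpha, Beta, Eta, and Theta show the derived state '0' for C1, supporting them as a clade.
C2: derived state '1' in Alpha and Eta only — synapomorphy for {Alpha, Eta}.
C3 (derived state '1') is unique to Eta (autapomorphy; uninformative for grouping).
Only Alpha, Eta, and Theta show the derived state '1' for C4, supporting them as a clade.
Most parsimonious ingroup topology: (((Theta,(Eta,Alpha)),Beta),Zeta).
Alpha and Theta share a more recent common ancestor with each other than either does with Zeta, so Zeta is the least closely related of the three.

Zeta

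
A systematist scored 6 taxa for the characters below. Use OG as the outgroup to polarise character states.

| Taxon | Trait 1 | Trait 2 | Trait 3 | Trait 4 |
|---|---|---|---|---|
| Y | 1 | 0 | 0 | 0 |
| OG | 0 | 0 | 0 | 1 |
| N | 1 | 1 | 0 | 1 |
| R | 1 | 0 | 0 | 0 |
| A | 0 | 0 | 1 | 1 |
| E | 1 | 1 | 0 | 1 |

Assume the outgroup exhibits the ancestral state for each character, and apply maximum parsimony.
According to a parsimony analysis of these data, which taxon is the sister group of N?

E

Character polarity is set by the outgroup: the derived state is whichever differs from the outgroup's state, so for Trait 4 the derived state is '0', and for the remaining characters it is '1'.
Only E, N, R, and Y show the derived state '1' for Trait 1, supporting them as a clade.
Trait 2 (derived state '1') is shared by E and N — a synapomorphy uniting that clade.
Trait 3: derived state '1' in A only — an autapomorphy, so it tells us nothing about relationships among taxa.
Trait 4 (derived state '0') is shared by R and Y — a synapomorphy uniting that clade.
Most parsimonious ingroup topology: (((E,N),(Y,R)),A).
N and E form a cherry on this tree, so they are sister taxa.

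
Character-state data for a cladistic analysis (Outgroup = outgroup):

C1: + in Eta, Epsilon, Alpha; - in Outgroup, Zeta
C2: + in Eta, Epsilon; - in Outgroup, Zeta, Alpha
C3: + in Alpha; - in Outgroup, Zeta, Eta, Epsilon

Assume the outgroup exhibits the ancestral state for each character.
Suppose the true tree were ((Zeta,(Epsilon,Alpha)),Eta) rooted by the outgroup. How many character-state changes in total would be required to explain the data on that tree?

5

Map each character onto ((Zeta,(Epsilon,Alpha)),Eta) (rooted by Outgroup) and count the minimum state changes it requires (Fitch parsimony):
C1: 2; C2: 2; C3: 1.
Total tree length = 5.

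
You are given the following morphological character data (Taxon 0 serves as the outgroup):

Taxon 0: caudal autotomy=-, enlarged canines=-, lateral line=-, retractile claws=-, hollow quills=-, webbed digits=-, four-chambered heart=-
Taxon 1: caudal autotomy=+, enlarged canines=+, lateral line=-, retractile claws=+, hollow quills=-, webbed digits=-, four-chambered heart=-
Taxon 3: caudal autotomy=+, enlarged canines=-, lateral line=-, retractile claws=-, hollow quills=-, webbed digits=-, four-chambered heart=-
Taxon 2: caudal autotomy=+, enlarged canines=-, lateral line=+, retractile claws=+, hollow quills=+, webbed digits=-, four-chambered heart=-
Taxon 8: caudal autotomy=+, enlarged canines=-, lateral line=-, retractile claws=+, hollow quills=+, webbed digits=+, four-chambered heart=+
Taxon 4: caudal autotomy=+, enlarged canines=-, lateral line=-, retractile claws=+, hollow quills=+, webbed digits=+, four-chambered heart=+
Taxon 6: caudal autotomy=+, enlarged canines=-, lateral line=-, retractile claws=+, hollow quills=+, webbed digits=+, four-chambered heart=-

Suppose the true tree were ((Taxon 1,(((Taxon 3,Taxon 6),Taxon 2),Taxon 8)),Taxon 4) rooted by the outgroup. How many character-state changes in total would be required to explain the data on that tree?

13

Map each character onto ((Taxon 1,(((Taxon 3,Taxon 6),Taxon 2),Taxon 8)),Taxon 4) (rooted by Taxon 0) and count the minimum state changes it requires (Fitch parsimony):
caudal autotomy: 1; enlarged canines: 1; lateral line: 1; retractile claws: 2; hollow quills: 3; webbed digits: 3; four-chambered heart: 2.
Total tree length = 13.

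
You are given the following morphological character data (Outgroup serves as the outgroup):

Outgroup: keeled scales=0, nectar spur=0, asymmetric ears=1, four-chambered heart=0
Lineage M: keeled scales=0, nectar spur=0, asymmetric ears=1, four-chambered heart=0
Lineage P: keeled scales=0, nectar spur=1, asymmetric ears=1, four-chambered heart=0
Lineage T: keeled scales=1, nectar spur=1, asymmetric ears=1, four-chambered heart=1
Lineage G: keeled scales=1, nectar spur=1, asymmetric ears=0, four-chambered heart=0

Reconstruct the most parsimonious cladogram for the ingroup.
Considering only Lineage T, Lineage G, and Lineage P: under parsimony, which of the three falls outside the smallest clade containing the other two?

Character polarity is set by the outgroup: the derived state is whichever differs from the outgroup's state, so for asymmetric ears the derived state is '0', and for the remaining characters it is '1'.
Only Lineage G and Lineage T show the derived state '1' for keeled scales, supporting them as a clade.
nectar spur (derived state '1') is shared by Lineage G, Lineage P, and Lineage T — a synapomorphy uniting that clade.
asymmetric ears (derived state '0') is unique to Lineage G (autapomorphy; uninformative for grouping).
four-chambered heart (derived state '1') is unique to Lineage T (autapomorphy; uninformative for grouping).
Most parsimonious ingroup topology: (Lineage M,(Lineage P,(Lineage T,Lineage G))).
Lineage G and Lineage T share a more recent common ancestor with each other than either does with Lineage P, so Lineage P is the least closely related of the three.

Lineage P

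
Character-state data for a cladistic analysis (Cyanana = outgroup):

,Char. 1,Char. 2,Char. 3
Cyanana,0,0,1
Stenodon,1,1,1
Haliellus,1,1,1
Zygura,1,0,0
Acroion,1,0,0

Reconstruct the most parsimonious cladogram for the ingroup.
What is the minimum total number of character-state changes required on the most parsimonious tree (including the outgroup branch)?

3

Character polarity is set by the outgroup: the derived state is whichever differs from the outgroup's state, so for Char. 3 the derived state is '0', and for the remaining characters it is '1'.
All ingroup taxa share the derived state '1' for Char. 1; it defines the ingroup but does not resolve relationships within it.
Char. 2 (derived state '1') is shared by Haliellus and Stenodon — a synapomorphy uniting that clade.
Char. 3: derived state '0' in Acroion and Zygura only — synapomorphy for {Acroion, Zygura}.
Most parsimonious ingroup topology: ((Stenodon,Haliellus),(Zygura,Acroion)).
Changes per character on this tree: Char. 1: 1; Char. 2: 1; Char. 3: 1.
Total = 3.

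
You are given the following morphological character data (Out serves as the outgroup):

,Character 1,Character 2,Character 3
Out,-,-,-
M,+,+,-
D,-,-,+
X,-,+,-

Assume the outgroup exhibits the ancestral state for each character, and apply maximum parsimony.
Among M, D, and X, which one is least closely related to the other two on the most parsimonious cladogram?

D

The outgroup has state '-' for every character, so '+' is the derived state throughout.
Character 1 (derived state '+') is unique to M (autapomorphy; uninformative for grouping).
Only M and X show the derived state '+' for Character 2, supporting them as a clade.
Character 3: derived state '+' in D only — an autapomorphy, so it tells us nothing about relationships among taxa.
Most parsimonious ingroup topology: ((M,X),D).
M and X share a more recent common ancestor with each other than either does with D, so D is the least closely related of the three.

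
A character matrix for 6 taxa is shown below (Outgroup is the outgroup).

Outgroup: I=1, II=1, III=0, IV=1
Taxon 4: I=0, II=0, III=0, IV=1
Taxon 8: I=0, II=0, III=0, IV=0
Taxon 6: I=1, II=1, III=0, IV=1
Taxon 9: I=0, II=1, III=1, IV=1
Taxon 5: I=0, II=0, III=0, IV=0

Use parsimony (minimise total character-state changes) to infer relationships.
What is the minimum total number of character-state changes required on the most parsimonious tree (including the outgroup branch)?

4

Character polarity is set by the outgroup: the derived state is whichever differs from the outgroup's state, so for I, II, IV the derived state is '0', and for the remaining characters it is '1'.
I: derived state '0' in Taxon 4, Taxon 5, Taxon 8, and Taxon 9 only — synapomorphy for {Taxon 4, Taxon 5, Taxon 8, Taxon 9}.
II: derived state '0' in Taxon 4, Taxon 5, and Taxon 8 only — synapomorphy for {Taxon 4, Taxon 5, Taxon 8}.
III (derived state '1') is unique to Taxon 9 (autapomorphy; uninformative for grouping).
IV: derived state '0' in Taxon 5 and Taxon 8 only — synapomorphy for {Taxon 5, Taxon 8}.
Most parsimonious ingroup topology: (((Taxon 4,(Taxon 8,Taxon 5)),Taxon 9),Taxon 6).
Changes per character on this tree: I: 1; II: 1; III: 1; IV: 1.
Total = 4.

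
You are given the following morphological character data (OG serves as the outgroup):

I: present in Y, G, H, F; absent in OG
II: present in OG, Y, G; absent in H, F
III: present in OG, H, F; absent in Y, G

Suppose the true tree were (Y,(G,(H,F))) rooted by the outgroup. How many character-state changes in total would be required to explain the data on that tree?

4

Map each character onto (Y,(G,(H,F))) (rooted by OG) and count the minimum state changes it requires (Fitch parsimony):
I: 1; II: 1; III: 2.
Total tree length = 4.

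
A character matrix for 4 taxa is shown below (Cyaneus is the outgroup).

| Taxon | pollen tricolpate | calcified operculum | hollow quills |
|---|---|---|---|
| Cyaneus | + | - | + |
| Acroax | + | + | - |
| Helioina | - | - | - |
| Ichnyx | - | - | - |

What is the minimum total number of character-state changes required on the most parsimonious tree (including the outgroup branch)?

3

Character polarity is set by the outgroup: the derived state is whichever differs from the outgroup's state, so for pollen tricolpate, hollow quills the derived state is '-', and for the remaining characters it is '+'.
pollen tricolpate: derived state '-' in Helioina and Ichnyx only — synapomorphy for {Helioina, Ichnyx}.
calcified operculum (derived state '+') is unique to Acroax (autapomorphy; uninformative for grouping).
All ingroup taxa share the derived state '-' for hollow quills; it defines the ingroup but does not resolve relationships within it.
Most parsimonious ingroup topology: (Acroax,(Helioina,Ichnyx)).
Changes per character on this tree: pollen tricolpate: 1; calcified operculum: 1; hollow quills: 1.
Total = 3.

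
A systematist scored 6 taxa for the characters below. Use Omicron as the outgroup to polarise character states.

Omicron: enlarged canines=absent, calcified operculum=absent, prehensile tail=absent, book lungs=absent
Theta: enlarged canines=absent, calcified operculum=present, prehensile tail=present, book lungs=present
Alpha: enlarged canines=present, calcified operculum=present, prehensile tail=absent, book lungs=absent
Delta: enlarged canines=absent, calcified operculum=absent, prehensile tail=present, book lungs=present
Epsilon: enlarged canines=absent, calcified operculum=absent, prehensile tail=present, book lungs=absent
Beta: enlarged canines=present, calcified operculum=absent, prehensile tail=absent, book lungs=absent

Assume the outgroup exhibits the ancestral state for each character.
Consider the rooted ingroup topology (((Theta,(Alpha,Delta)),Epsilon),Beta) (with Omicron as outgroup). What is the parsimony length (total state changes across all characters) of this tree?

8

Map each character onto (((Theta,(Alpha,Delta)),Epsilon),Beta) (rooted by Omicron) and count the minimum state changes it requires (Fitch parsimony):
enlarged canines: 2; calcified operculum: 2; prehensile tail: 2; book lungs: 2.
Total tree length = 8.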